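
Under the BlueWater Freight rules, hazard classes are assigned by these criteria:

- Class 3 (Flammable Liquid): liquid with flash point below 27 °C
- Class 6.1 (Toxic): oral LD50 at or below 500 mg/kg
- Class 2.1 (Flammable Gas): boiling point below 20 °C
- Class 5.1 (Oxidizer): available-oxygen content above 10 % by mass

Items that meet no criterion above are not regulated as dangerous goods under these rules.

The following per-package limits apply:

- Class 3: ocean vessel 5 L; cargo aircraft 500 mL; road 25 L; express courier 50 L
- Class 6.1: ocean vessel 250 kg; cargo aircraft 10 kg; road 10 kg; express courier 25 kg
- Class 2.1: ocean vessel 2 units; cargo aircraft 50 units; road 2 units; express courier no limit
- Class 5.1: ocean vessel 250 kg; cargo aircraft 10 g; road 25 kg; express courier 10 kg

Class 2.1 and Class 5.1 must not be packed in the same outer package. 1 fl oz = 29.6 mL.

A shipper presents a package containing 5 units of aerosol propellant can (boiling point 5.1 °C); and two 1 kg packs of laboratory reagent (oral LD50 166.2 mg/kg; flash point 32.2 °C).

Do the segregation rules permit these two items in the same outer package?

Aerosol propellant can: boiling point 5.1 °C < 20 °C → Class 2.1 (Flammable Gas).
The laboratory reagent has oral LD50 166.2 mg/kg, which is ≤ 500 mg/kg, so it is Class 6.1 (Toxic).
No segregation rule bars Class 2.1 with Class 6.1.

Yes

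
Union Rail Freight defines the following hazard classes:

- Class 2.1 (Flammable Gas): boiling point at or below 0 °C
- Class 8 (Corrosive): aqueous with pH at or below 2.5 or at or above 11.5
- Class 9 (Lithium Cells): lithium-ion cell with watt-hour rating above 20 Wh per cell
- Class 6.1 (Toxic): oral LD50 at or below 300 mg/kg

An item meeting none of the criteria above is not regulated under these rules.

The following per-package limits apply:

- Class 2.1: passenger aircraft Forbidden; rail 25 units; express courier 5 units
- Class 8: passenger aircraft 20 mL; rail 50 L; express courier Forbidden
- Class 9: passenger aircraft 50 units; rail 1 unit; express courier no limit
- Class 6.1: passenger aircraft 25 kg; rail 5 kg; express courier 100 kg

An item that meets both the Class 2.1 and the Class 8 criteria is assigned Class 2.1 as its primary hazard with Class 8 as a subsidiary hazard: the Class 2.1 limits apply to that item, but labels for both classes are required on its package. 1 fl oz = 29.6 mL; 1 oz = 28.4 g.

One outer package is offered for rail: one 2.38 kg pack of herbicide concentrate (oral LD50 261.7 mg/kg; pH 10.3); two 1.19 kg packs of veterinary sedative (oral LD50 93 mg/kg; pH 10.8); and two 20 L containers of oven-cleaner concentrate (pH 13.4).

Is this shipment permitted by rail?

Oral LD50 261.7 mg/kg meets the Class 6.1 criterion (Toxic), so the herbicide concentrate is Class 6.1.
The veterinary sedative has oral LD50 93 mg/kg, which is ≤ 300 mg/kg, so it is Class 6.1 (Toxic).
Oven-cleaner concentrate: pH 13.4 ≥ 11.5 → Class 8 (Corrosive).
Total Class 6.1: 2.38 kg + (two 1.19 kg packs = 2.38 kg) = 4.76 kg.
That is within the Class 6.1 rail limit of 5 kg.
Class 8 quantity: two 20 L containers = 40 L.
40 L is within the rail limit of 50 L for Class 8.
Every hazard class is within its rail limit and no segregation rule is violated.

Yes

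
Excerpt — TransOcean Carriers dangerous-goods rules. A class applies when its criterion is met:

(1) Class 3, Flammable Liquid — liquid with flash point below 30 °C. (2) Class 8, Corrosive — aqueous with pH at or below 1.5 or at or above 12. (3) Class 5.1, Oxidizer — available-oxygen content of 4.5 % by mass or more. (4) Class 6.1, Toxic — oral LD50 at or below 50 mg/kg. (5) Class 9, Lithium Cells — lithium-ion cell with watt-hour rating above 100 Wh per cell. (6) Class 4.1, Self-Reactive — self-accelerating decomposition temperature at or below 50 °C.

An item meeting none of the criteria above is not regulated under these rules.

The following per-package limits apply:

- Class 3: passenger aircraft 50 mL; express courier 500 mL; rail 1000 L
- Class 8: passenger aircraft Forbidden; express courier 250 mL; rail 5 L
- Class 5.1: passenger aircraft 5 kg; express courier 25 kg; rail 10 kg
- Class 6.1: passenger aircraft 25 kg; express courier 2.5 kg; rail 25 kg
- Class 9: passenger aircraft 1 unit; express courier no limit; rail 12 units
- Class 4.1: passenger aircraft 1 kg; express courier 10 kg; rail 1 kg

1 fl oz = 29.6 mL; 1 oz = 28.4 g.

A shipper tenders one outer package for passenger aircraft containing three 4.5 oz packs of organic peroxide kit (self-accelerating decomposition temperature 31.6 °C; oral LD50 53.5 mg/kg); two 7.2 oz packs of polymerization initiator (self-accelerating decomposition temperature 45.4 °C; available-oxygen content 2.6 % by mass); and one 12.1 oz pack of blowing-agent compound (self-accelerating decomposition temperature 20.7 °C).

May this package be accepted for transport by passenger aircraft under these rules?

With self-accelerating decomposition temperature 31.6 °C (≤ 50 °C), the organic peroxide kit falls in Class 4.1.
Polymerization initiator: self-accelerating decomposition temperature 45.4 °C ≤ 50 °C → Class 4.1 (Self-Reactive).
With self-accelerating decomposition temperature 20.7 °C (≤ 50 °C), the blowing-agent compound falls in Class 4.1.
Total Class 4.1: (three 4.5 oz packs = 383.4 g) + (two 7.2 oz packs = 408.96 g) + (one 12.1 oz pack = 343.64 g) = 1.136 kg.
That exceeds the Class 4.1 passenger aircraft limit of 1 kg.

No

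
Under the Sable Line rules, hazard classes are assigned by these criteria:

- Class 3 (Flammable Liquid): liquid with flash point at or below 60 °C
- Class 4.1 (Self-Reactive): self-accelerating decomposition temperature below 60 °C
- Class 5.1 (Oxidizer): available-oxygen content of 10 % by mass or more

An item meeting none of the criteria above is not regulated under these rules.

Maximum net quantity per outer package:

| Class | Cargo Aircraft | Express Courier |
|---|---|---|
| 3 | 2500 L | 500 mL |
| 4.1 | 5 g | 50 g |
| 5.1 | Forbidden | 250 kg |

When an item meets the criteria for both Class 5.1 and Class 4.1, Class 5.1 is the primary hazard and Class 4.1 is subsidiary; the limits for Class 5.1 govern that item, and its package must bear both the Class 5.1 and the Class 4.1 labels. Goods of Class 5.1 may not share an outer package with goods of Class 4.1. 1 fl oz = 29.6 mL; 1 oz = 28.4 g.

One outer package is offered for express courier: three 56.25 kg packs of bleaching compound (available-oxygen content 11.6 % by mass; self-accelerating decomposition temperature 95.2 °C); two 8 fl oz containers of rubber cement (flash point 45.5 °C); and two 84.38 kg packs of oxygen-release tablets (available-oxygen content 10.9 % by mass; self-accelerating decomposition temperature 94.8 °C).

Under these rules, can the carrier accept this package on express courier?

The bleaching compound has available-oxygen content 11.6 % by mass, which is ≥ 10 % by mass, so it is Class 5.1 (Oxidizer).
Rubber cement: flash point 45.5 °C ≤ 60 °C → Class 3 (Flammable Liquid).
Oxygen-release tablets: available-oxygen content 10.9 % by mass ≥ 10 % by mass → Class 5.1 (Oxidizer).
Class 5.1 net quantity: (three 56.25 kg packs = 168.75 kg) + (two 84.38 kg packs = 168.76 kg) = 337.51 kg.
That exceeds the Class 5.1 express courier limit of 250 kg.
Class 3 quantity: two 8 fl oz containers = 473.6 mL.
473.6 mL ≤ 500 mL (express courier limit, Class 3) — within limit.
The segregation rule (Class 5.1 with Class 4.1) does not apply to Class 5.1 with Class 3.

No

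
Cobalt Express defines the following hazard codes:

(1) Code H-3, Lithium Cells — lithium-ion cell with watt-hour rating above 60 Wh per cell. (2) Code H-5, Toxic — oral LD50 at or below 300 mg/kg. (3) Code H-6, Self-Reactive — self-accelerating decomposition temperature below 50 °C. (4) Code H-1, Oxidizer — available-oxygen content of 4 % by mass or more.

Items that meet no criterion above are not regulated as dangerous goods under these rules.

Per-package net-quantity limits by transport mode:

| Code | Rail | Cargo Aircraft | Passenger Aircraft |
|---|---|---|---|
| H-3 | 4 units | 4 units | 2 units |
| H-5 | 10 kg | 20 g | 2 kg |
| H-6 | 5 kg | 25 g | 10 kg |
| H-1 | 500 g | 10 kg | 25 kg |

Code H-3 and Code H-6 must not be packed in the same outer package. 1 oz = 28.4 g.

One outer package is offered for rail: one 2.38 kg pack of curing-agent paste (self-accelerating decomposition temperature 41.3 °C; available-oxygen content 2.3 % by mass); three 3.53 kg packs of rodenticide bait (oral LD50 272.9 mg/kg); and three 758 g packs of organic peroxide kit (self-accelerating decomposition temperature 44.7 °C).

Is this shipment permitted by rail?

The curing-agent paste has self-accelerating decomposition temperature 41.3 °C, which is < 50 °C, so it is Code H-6 (Self-Reactive).
Oral LD50 272.9 mg/kg meets the Code H-5 criterion (Toxic), so the rodenticide bait is Code H-5.
The organic peroxide kit has self-accelerating decomposition temperature 44.7 °C, which is < 50 °C, so it is Code H-6 (Self-Reactive).
Code H-5 quantity: three 3.53 kg packs = 10.59 kg.
10.59 kg exceeds the rail limit of 10 kg for Code H-5.
Total Code H-6: 2.38 kg + (three 758 g packs = 2.274 kg) = 4.654 kg.
That is within the Code H-6 rail limit of 5 kg.
The segregation rule (Code H-3 with Code H-6) does not apply to Code H-5 with Code H-6.

No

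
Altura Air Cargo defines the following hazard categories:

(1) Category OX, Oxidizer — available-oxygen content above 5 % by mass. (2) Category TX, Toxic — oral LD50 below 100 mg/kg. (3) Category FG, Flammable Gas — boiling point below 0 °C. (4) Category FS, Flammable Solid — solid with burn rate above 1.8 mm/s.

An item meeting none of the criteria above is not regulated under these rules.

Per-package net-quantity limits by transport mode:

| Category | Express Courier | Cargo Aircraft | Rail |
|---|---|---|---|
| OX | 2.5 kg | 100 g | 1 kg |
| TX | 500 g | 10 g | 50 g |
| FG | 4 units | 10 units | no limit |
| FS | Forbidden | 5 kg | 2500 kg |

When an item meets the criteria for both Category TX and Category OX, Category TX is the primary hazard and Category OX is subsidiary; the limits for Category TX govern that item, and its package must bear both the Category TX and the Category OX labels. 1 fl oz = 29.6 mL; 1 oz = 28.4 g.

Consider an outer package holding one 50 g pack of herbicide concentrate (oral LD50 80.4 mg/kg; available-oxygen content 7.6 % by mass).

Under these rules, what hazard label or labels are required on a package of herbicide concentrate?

Category OX and TX

Herbicide concentrate: oral LD50 80.4 mg/kg < 100 mg/kg → Category TX (Toxic).
Available-oxygen content 7.6 % by mass meets the Category OX criterion (Oxidizer), so the herbicide concentrate is Category OX.
By the precedence rule Category TX is primary and Category OX is subsidiary, and that rule requires both labels on the package.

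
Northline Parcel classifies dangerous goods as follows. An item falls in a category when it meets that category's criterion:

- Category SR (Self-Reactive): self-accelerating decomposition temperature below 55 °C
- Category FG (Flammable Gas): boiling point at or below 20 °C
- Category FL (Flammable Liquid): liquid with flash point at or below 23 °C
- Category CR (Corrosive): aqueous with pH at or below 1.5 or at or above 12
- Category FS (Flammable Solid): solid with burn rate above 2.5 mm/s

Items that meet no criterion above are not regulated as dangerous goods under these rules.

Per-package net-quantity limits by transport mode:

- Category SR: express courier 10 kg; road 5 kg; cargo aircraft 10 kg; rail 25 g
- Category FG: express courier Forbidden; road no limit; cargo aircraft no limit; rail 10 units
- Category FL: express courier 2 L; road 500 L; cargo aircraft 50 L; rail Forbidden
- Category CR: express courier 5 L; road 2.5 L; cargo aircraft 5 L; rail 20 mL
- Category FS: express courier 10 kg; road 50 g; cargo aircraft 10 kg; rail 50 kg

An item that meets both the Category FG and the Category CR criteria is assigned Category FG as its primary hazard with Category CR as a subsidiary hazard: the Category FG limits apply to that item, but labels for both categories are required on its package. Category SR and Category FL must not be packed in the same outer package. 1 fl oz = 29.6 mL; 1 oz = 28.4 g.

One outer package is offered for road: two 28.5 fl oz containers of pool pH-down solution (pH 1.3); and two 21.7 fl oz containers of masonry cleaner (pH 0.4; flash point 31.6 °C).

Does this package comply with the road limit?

Pool pH-down solution: pH 1.3 ≤ 1.5 → Category CR (Corrosive).
Masonry cleaner: pH 0.4 ≤ 1.5 → Category CR (Corrosive).
Category CR net quantity: (two 28.5 fl oz containers = 1687.2 mL) + (two 21.7 fl oz containers = 1284.64 mL) = 2971.84 mL.
2971.84 mL exceeds the road limit of 2.5 L for Category CR.

No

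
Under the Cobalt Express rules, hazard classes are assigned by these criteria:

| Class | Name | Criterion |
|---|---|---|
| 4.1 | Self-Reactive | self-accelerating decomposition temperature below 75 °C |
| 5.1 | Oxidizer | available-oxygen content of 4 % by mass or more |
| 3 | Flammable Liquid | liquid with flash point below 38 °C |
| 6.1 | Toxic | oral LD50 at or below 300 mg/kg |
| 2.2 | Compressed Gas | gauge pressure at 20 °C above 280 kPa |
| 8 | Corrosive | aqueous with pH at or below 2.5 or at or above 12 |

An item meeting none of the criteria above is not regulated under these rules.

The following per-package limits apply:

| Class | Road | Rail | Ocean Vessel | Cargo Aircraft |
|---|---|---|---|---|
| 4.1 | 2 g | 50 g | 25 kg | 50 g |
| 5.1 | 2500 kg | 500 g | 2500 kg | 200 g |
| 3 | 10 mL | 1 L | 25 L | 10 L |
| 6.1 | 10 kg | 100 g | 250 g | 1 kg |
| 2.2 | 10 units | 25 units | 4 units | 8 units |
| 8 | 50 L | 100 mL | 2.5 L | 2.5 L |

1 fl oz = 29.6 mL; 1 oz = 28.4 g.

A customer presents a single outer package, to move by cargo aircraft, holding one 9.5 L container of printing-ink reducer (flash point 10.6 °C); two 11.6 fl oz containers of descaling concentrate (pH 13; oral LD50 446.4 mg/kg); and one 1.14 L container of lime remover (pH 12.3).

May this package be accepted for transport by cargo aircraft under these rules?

The printing-ink reducer has flash point 10.6 °C, which is < 38 °C, so it is Class 3 (Flammable Liquid).
pH 13 meets the Class 8 criterion (Corrosive), so the descaling concentrate is Class 8.
With pH 12.3 (≥ 12), the lime remover falls in Class 8.
Class 8 net quantity: (two 11.6 fl oz containers = 686.72 mL) + 1.14 L = 1826.72 mL.
1826.72 mL is within the cargo aircraft limit of 2.5 L for Class 8.
Class 3 quantity: 9.5 L.
9.5 L ≤ 10 L (cargo aircraft limit, Class 3) — within limit.
Every hazard class is within its cargo aircraft limit and no segregation rule is violated.

Yes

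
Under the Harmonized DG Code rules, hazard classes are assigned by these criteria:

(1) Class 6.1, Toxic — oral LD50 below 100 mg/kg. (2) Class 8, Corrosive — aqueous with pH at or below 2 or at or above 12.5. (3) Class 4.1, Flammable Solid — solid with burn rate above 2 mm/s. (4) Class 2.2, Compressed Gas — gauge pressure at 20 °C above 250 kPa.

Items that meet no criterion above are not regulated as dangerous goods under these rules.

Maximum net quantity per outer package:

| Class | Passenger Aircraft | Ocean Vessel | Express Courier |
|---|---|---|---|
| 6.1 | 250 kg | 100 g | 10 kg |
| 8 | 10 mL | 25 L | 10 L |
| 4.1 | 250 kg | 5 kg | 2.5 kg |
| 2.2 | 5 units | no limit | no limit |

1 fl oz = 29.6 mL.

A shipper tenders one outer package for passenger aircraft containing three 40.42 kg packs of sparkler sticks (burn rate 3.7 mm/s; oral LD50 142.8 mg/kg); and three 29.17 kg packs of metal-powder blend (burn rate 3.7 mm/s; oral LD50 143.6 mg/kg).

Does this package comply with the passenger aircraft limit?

With burn rate 3.7 mm/s (> 2 mm/s), the sparkler sticks fall in Class 4.1.
With burn rate 3.7 mm/s (> 2 mm/s), the metal-powder blend falls in Class 4.1.
Total Class 4.1: (three 40.42 kg packs = 121.26 kg) + (three 29.17 kg packs = 87.51 kg) = 208.77 kg.
208.77 kg ≤ 250 kg (passenger aircraft limit, Class 4.1) — within limit.

Yes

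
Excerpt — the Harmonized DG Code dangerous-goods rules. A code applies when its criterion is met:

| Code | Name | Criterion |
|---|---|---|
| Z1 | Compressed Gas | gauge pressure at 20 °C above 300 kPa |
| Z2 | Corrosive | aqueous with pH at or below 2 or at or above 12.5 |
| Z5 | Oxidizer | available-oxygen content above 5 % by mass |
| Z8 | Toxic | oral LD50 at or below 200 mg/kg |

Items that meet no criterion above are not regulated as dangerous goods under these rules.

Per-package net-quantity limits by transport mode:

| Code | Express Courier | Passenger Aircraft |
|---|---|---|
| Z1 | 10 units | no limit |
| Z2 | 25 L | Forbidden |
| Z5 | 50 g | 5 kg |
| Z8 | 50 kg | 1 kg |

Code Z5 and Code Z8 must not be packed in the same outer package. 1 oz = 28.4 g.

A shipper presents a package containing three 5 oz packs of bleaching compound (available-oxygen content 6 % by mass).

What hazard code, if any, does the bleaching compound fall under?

Code Z5

The bleaching compound has available-oxygen content 6 % by mass, which is > 5 % by mass, so it is Code Z5 (Oxidizer).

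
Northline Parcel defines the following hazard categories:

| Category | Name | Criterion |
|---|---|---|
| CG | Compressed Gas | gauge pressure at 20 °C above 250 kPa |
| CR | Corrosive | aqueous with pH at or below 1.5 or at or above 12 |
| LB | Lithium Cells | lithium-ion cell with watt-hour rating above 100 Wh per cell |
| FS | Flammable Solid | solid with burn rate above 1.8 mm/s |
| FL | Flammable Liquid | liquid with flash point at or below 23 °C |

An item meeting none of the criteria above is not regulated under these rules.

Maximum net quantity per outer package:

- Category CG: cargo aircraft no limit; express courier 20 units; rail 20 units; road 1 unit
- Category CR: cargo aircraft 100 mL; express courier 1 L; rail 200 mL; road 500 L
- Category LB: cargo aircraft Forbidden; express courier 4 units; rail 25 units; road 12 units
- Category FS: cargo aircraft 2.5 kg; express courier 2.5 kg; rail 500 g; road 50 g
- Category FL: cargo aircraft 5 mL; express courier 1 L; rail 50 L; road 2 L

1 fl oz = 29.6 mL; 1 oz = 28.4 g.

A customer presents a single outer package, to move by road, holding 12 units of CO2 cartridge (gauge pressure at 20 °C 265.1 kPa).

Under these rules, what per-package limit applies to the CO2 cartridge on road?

1 unit

Gauge pressure at 20 °C 265.1 kPa meets the Category CG criterion (Compressed Gas), so the CO2 cartridge is Category CG.
The road limit for Category CG is 1 unit.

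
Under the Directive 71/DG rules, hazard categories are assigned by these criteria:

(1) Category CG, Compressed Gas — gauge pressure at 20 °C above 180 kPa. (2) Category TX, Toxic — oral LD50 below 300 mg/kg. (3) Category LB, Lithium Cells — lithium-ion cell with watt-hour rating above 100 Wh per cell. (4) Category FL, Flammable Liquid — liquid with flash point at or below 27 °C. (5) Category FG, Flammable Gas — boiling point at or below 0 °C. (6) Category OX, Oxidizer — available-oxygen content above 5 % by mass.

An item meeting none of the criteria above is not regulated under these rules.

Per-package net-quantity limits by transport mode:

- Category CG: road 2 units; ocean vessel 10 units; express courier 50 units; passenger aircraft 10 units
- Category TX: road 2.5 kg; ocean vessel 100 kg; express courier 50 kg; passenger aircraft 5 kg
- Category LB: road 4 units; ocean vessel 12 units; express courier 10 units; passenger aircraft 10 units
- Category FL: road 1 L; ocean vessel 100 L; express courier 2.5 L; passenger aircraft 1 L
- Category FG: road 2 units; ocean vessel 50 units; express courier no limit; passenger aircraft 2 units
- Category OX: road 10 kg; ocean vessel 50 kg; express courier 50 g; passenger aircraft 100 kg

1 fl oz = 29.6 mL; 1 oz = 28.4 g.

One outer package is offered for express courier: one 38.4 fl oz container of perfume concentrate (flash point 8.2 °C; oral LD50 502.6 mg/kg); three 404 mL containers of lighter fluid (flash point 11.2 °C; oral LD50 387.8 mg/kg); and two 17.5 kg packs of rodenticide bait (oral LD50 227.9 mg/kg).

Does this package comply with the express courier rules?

Yes

The perfume concentrate has flash point 8.2 °C, which is ≤ 27 °C, so it is Category FL (Flammable Liquid).
The lighter fluid has flash point 11.2 °C, which is ≤ 27 °C, so it is Category FL (Flammable Liquid).
Oral LD50 227.9 mg/kg meets the Category TX criterion (Toxic), so the rodenticide bait is Category TX.
Category TX quantity: two 17.5 kg packs = 35 kg.
35 kg is within the express courier limit of 50 kg for Category TX.
Category FL net quantity: (one 38.4 fl oz container = 1136.64 mL) + (three 404 mL containers = 1.212 L) = 2348.64 mL.
2348.64 mL is within the express courier limit of 2.5 L for Category FL.
Every hazard category is within its express courier limit and no segregation rule is violated.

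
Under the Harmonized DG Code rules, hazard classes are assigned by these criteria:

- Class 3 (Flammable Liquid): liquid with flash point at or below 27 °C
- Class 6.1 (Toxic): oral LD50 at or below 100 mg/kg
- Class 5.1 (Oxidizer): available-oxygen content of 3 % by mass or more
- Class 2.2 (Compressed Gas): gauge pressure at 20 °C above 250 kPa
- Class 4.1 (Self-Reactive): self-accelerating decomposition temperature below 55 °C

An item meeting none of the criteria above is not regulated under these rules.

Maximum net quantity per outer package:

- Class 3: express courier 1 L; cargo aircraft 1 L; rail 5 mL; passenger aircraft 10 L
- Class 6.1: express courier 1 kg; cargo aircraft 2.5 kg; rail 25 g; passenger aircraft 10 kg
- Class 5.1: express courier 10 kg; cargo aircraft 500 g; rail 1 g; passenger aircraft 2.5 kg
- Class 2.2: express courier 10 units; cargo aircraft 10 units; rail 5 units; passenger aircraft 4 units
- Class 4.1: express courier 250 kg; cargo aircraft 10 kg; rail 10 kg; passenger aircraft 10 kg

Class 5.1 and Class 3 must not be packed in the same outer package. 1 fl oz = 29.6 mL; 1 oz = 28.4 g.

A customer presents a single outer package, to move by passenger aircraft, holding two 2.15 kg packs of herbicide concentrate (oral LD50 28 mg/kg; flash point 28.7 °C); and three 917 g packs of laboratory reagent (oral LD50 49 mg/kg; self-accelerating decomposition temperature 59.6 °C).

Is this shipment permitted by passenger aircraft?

The herbicide concentrate has oral LD50 28 mg/kg, which is ≤ 100 mg/kg, so it is Class 6.1 (Toxic).
Oral LD50 49 mg/kg meets the Class 6.1 criterion (Toxic), so the laboratory reagent is Class 6.1.
Total Class 6.1: (two 2.15 kg packs = 4.3 kg) + (three 917 g packs = 2.751 kg) = 7.051 kg.
7.051 kg ≤ 10 kg (passenger aircraft limit, Class 6.1) — within limit.

Yes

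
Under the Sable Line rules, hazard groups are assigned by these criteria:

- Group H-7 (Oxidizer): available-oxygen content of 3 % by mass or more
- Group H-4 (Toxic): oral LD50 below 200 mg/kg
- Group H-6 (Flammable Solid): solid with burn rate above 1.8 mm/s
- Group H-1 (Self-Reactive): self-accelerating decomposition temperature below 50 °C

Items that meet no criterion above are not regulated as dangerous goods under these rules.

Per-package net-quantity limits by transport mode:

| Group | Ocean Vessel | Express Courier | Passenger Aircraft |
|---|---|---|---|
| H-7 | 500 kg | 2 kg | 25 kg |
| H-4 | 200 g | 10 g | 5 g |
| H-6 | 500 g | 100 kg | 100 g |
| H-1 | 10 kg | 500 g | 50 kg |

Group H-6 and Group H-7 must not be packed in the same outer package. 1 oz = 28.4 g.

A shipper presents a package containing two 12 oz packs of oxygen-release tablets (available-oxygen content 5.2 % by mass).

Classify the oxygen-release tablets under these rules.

With available-oxygen content 5.2 % by mass (≥ 3 % by mass), the oxygen-release tablets fall in Group H-7.

Group H-7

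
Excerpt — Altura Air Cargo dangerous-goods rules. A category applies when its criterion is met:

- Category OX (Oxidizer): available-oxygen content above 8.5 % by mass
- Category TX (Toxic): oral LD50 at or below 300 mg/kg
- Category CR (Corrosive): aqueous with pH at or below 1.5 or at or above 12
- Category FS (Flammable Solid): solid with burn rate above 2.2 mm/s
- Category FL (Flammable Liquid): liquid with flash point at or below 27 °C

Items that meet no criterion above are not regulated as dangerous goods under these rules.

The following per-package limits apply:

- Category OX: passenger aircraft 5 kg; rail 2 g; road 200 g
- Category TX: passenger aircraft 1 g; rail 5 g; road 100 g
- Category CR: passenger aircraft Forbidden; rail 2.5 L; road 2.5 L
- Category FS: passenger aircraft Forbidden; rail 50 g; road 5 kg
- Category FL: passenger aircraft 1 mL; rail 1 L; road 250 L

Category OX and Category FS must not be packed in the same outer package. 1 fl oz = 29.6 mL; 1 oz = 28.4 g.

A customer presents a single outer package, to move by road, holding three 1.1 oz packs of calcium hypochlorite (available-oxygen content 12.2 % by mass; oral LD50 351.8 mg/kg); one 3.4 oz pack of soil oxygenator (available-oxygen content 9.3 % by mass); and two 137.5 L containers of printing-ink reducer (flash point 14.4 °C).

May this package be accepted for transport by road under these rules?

With available-oxygen content 12.2 % by mass (> 8.5 % by mass), the calcium hypochlorite falls in Category OX.
Soil oxygenator: available-oxygen content 9.3 % by mass > 8.5 % by mass → Category OX (Oxidizer).
The printing-ink reducer has flash point 14.4 °C, which is ≤ 27 °C, so it is Category FL (Flammable Liquid).
Category FL quantity: two 137.5 L containers = 275 L.
That exceeds the Category FL road limit of 250 L.
Total Category OX: (three 1.1 oz packs = 93.72 g) + (one 3.4 oz pack = 96.56 g) = 190.28 g.
190.28 g ≤ 200 g (road limit, Category OX) — within limit.
The segregation rule (Category OX with Category FS) does not apply to Category FL with Category OX.

No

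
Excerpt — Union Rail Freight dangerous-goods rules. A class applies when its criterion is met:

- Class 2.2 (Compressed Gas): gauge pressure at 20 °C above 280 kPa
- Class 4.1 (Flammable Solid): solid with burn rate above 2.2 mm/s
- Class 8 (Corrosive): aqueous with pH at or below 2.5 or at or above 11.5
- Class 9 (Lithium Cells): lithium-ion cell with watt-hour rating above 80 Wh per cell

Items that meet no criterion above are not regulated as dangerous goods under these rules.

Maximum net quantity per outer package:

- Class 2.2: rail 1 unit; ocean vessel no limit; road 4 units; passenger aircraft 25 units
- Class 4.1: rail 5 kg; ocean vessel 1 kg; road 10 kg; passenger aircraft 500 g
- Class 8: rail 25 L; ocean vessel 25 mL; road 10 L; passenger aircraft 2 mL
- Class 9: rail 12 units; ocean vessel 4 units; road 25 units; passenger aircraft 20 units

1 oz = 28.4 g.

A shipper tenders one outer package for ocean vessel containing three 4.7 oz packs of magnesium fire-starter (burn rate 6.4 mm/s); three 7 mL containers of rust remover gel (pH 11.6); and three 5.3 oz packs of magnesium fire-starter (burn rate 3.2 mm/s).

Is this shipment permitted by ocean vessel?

Yes

The magnesium fire-starter has burn rate 6.4 mm/s, which is > 2.2 mm/s, so it is Class 4.1 (Flammable Solid).
With pH 11.6 (≥ 11.5), the rust remover gel falls in Class 8.
Burn rate 3.2 mm/s meets the Class 4.1 criterion (Flammable Solid), so the magnesium fire-starter is Class 4.1.
Class 4.1 net quantity: (three 4.7 oz packs = 400.44 g) + (three 5.3 oz packs = 451.56 g) = 852 g.
That is within the Class 4.1 ocean vessel limit of 1 kg.
Class 8 quantity: three 7 mL containers = 21 mL.
21 mL ≤ 25 mL (ocean vessel limit, Class 8) — within limit.
Every hazard class is within its ocean vessel limit and no segregation rule is violated.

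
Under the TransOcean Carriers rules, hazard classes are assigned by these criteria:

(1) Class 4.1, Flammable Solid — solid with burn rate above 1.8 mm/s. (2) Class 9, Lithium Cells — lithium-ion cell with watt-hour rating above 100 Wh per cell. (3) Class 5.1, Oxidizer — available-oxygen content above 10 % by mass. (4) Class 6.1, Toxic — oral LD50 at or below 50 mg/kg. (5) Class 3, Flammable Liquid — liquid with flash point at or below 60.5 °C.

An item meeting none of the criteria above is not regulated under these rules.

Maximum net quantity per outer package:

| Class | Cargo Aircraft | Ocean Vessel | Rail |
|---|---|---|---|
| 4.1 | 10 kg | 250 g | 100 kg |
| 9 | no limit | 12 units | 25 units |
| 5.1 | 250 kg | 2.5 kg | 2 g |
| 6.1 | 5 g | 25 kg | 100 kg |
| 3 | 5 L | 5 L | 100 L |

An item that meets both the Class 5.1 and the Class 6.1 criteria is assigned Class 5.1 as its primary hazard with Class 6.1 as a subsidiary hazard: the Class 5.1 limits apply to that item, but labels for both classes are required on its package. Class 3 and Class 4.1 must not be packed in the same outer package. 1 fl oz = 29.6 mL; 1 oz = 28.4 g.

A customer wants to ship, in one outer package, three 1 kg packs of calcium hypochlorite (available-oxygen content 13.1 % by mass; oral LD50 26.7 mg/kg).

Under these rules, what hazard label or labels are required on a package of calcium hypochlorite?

With available-oxygen content 13.1 % by mass (> 10 % by mass), the calcium hypochlorite falls in Class 5.1.
Oral LD50 26.7 mg/kg meets the Class 6.1 criterion (Toxic), so the calcium hypochlorite is Class 6.1.
By the precedence rule Class 5.1 is primary and Class 6.1 is subsidiary, and that rule requires both labels on the package.

Class 5.1 and 6.1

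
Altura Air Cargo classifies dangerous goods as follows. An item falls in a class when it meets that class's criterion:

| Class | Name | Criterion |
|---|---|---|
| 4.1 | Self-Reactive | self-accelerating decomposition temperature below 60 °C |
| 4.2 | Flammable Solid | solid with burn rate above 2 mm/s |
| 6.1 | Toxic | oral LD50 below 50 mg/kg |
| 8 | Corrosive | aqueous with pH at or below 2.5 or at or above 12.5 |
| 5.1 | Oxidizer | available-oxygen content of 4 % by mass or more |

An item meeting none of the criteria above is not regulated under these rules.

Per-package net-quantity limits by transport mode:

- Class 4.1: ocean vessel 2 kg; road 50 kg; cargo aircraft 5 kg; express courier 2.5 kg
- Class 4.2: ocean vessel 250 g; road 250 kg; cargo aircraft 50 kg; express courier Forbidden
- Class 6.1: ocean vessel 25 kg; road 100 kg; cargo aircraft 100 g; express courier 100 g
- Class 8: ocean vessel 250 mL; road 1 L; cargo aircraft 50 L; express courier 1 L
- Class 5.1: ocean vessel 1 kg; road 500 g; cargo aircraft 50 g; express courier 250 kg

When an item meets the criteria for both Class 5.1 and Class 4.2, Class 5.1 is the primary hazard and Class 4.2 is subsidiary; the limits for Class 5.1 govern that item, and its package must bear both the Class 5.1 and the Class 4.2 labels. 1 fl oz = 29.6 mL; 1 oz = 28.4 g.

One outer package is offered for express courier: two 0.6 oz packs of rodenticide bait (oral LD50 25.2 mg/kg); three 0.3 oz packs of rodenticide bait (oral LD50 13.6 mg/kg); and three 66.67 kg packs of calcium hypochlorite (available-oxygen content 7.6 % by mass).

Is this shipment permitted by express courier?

The rodenticide bait has oral LD50 25.2 mg/kg, which is < 50 mg/kg, so it is Class 6.1 (Toxic).
Oral LD50 13.6 mg/kg meets the Class 6.1 criterion (Toxic), so the rodenticide bait is Class 6.1.
With available-oxygen content 7.6 % by mass (≥ 4 % by mass), the calcium hypochlorite falls in Class 5.1.
Class 6.1 net quantity: (two 0.6 oz packs = 34.08 g) + (three 0.3 oz packs = 25.56 g) = 59.64 g.
That is within the Class 6.1 express courier limit of 100 g.
Class 5.1 quantity: three 66.67 kg packs = 200.01 kg.
That is within the Class 5.1 express courier limit of 250 kg.
Every hazard class is within its express courier limit and no segregation rule is violated.

Yes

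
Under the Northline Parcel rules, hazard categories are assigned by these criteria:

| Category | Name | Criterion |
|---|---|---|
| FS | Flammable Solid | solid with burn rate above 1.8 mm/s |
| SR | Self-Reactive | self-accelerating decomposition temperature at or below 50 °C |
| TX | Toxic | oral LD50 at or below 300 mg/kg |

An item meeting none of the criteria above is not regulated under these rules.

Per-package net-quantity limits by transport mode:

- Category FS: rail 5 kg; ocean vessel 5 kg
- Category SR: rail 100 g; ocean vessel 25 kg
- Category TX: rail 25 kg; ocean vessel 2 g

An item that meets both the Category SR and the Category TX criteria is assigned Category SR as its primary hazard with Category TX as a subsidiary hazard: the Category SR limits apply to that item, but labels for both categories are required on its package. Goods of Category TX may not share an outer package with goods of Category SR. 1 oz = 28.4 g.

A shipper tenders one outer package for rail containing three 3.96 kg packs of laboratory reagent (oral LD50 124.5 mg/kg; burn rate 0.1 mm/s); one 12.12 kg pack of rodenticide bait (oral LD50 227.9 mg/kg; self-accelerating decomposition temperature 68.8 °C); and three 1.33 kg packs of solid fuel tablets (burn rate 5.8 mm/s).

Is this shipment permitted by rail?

Yes

With oral LD50 124.5 mg/kg (≤ 300 mg/kg), the laboratory reagent falls in Category TX.
Oral LD50 227.9 mg/kg meets the Category TX criterion (Toxic), so the rodenticide bait is Category TX.
The solid fuel tablets have burn rate 5.8 mm/s, which is > 1.8 mm/s, so they are Category FS (Flammable Solid).
Category TX net quantity: (three 3.96 kg packs = 11.88 kg) + 12.12 kg = 24 kg.
That is within the Category TX rail limit of 25 kg.
Category FS quantity: three 1.33 kg packs = 3.99 kg.
That is within the Category FS rail limit of 5 kg.
The segregation rule (Category TX with Category SR) does not apply to Category TX with Category FS.
Every hazard category is within its rail limit and no segregation rule is violated.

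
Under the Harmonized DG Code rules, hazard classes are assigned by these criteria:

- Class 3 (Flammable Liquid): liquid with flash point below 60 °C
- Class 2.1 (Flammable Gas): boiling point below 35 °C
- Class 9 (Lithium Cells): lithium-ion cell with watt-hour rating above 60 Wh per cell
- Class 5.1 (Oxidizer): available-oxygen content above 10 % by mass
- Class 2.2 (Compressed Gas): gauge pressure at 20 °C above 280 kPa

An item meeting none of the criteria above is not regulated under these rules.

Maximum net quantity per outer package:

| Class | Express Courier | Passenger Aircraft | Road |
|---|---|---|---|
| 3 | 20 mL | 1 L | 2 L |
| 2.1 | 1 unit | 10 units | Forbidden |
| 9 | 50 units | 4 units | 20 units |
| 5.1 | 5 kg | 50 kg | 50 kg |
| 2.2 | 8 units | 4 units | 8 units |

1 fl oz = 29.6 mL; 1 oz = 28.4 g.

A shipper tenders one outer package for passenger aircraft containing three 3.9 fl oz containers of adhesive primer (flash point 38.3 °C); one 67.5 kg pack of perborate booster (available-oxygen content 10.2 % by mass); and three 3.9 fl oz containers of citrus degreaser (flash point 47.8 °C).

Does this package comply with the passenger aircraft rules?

With flash point 38.3 °C (< 60 °C), the adhesive primer falls in Class 3.
Available-oxygen content 10.2 % by mass meets the Class 5.1 criterion (Oxidizer), so the perborate booster is Class 5.1.
The citrus degreaser has flash point 47.8 °C, which is < 60 °C, so it is Class 3 (Flammable Liquid).
Class 5.1 quantity: 67.5 kg.
67.5 kg exceeds the passenger aircraft limit of 50 kg for Class 5.1.
Total Class 3: (three 3.9 fl oz containers = 346.32 mL) + (three 3.9 fl oz containers = 346.32 mL) = 692.64 mL.
692.64 mL is within the passenger aircraft limit of 1 L for Class 3.

No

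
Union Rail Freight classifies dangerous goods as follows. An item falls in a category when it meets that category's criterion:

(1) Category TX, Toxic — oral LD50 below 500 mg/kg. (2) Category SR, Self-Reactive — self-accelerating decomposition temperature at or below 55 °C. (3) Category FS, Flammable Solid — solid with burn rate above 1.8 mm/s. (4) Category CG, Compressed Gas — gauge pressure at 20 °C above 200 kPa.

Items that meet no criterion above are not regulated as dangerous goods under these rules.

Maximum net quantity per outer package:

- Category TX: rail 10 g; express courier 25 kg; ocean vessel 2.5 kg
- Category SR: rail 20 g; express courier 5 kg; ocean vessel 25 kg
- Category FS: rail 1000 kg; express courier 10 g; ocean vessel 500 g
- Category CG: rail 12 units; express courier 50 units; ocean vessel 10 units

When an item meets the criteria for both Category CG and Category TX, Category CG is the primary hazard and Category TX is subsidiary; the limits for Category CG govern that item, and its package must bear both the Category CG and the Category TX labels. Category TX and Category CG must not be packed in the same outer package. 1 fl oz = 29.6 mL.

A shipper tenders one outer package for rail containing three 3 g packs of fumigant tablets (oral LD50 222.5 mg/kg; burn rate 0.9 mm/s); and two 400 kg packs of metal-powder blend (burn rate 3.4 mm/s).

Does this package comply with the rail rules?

Yes

With oral LD50 222.5 mg/kg (< 500 mg/kg), the fumigant tablets fall in Category TX.
Burn rate 3.4 mm/s meets the Category FS criterion (Flammable Solid), so the metal-powder blend is Category FS.
Category TX quantity: three 3 g packs = 9 g.
That is within the Category TX rail limit of 10 g.
Category FS quantity: two 400 kg packs = 800 kg.
800 kg ≤ 1000 kg (rail limit, Category FS) — within limit.
The segregation rule (Category TX with Category CG) does not apply to Category TX with Category FS.
Every hazard category is within its rail limit and no segregation rule is violated.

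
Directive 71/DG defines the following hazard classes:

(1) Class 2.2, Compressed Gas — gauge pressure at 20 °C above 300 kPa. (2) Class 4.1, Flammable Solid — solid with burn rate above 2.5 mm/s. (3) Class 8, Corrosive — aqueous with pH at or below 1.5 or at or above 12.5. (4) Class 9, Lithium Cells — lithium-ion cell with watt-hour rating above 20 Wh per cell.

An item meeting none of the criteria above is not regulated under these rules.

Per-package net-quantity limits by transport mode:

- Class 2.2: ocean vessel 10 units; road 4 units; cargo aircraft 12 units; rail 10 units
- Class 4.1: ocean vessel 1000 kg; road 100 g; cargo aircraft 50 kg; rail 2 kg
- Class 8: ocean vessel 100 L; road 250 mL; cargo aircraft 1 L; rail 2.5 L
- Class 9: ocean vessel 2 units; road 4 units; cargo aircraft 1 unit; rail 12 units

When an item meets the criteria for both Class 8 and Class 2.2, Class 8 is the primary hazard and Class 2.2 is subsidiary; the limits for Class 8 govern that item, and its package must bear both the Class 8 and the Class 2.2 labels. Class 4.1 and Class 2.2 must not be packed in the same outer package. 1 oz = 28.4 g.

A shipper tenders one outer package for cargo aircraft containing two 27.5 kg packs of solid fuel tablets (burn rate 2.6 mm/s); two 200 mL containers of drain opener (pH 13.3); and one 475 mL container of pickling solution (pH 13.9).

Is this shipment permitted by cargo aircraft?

Solid fuel tablets: burn rate 2.6 mm/s > 2.5 mm/s → Class 4.1 (Flammable Solid).
With pH 13.3 (≥ 12.5), the drain opener falls in Class 8.
Pickling solution: pH 13.9 ≥ 12.5 → Class 8 (Corrosive).
Total Class 8: (two 200 mL containers = 400 mL) + 475 mL = 875 mL.
875 mL ≤ 1 L (cargo aircraft limit, Class 8) — within limit.
Class 4.1 quantity: two 27.5 kg packs = 55 kg.
That exceeds the Class 4.1 cargo aircraft limit of 50 kg.
The segregation rule (Class 4.1 with Class 2.2) does not apply to Class 8 with Class 4.1.

No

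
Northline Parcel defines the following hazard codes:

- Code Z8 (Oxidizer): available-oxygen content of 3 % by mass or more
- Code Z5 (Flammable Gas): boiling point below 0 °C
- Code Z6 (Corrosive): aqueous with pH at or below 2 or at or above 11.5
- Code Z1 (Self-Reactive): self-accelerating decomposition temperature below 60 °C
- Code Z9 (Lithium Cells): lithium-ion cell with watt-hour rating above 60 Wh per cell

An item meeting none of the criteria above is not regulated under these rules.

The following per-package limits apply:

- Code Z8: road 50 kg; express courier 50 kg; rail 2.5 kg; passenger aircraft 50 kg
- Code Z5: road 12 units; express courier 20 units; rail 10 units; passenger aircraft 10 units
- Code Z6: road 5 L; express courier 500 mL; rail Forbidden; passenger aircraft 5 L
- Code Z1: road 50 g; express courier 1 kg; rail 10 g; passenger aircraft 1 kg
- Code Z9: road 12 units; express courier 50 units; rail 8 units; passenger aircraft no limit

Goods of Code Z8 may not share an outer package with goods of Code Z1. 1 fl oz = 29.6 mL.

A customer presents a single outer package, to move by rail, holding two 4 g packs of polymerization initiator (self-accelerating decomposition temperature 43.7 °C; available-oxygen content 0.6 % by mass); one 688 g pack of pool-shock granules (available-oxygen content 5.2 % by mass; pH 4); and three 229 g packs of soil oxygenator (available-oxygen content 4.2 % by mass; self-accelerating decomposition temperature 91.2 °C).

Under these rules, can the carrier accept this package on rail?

The polymerization initiator has self-accelerating decomposition temperature 43.7 °C, which is < 60 °C, so it is Code Z1 (Self-Reactive).
Pool-shock granules: available-oxygen content 5.2 % by mass ≥ 3 % by mass → Code Z8 (Oxidizer).
With available-oxygen content 4.2 % by mass (≥ 3 % by mass), the soil oxygenator falls in Code Z8.
Total Code Z8: 688 g + (three 229 g packs = 687 g) = 1.375 kg.
That is within the Code Z8 rail limit of 2.5 kg.
Code Z1 quantity: two 4 g packs = 8 g.
8 g is within the rail limit of 10 g for Code Z1.
Code Z8 and Code Z1 may not share an outer package.

No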